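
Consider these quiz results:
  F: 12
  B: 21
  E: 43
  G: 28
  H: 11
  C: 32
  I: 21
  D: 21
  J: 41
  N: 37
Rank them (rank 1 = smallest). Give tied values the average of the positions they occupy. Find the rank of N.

8

Sorted (ascending): 11, 12, 21, 21, 21, 28, 32, 37, 41, 43
The 3 values of 21 occupy positions 3–5 → average rank 4.
N has value 37 → rank 8.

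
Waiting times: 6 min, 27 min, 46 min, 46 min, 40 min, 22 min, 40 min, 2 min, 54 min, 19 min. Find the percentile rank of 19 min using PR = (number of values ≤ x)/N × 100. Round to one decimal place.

N = 10.
Strictly below 19: 2. Equal to 19: 1.
PR = 3/10 × 100 = 30.0

30.0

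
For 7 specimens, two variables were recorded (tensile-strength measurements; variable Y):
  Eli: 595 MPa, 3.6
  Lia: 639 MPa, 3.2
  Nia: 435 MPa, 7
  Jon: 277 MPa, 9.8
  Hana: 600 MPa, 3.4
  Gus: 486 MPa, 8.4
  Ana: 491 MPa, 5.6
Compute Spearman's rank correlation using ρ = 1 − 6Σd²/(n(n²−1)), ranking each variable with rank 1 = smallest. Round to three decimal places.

Ranks of variable 1: 5, 7, 2, 1, 6, 3, 4
Ranks of variable 2: 3, 1, 5, 7, 2, 6, 4
d = r₁ − r₂: 2, 6, -3, -6, 4, -3, 0
d²: 4, 36, 9, 36, 16, 9, 0; Σd² = 110
ρ = 1 − 6·110/(7·48) = 1 − 660/336 = -0.964

-0.964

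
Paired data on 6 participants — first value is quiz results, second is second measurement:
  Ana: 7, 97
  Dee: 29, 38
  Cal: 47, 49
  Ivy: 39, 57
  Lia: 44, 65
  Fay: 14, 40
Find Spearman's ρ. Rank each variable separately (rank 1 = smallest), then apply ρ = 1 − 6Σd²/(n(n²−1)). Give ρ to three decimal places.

-0.086

Ranks of variable 1: 1, 3, 6, 4, 5, 2
Ranks of variable 2: 6, 1, 3, 4, 5, 2
d = r₁ − r₂: -5, 2, 3, 0, 0, 0
d²: 25, 4, 9, 0, 0, 0; Σd² = 38
ρ = 1 − 6·38/(6·35) = 1 − 228/210 = -0.086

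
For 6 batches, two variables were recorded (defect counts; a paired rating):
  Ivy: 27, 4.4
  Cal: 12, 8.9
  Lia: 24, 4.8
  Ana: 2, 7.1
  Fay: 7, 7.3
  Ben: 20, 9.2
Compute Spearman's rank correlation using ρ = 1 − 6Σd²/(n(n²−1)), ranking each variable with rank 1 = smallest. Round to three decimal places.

-0.429

Ranks of variable 1: 6, 3, 5, 1, 2, 4
Ranks of variable 2: 1, 5, 2, 3, 4, 6
d = r₁ − r₂: 5, -2, 3, -2, -2, -2
d²: 25, 4, 9, 4, 4, 4; Σd² = 50
ρ = 1 − 6·50/(6·35) = 1 − 300/210 = -0.429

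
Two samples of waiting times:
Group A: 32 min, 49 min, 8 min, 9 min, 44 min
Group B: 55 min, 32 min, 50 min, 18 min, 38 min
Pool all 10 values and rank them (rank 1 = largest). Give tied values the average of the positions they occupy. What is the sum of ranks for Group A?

Sorted (descending): 55, 50, 49, 44, 38, 32, 32, 18, 9, 8
The 2 values of 32 occupy positions 6–7 → average rank (6+7)/2 = 6.5.
Group A values → pooled ranks: 32→6.5, 49→3, 8→10, 9→9, 44→4
Rank sum = 6.5 + 3 + 10 + 9 + 4 = 32.5

32.5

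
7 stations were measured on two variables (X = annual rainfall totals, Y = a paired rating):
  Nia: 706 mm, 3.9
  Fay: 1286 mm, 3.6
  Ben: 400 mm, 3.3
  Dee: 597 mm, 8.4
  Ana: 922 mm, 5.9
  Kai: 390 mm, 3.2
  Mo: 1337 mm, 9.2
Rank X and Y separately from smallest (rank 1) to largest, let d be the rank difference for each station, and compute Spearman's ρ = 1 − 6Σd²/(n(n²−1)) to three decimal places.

Ranks of variable 1: 4, 6, 2, 3, 5, 1, 7
Ranks of variable 2: 4, 3, 2, 6, 5, 1, 7
d = r₁ − r₂: 0, 3, 0, -3, 0, 0, 0
d²: 0, 9, 0, 9, 0, 0, 0; Σd² = 18
ρ = 1 − 6·18/(7·48) = 1 − 108/336 = 0.679

0.679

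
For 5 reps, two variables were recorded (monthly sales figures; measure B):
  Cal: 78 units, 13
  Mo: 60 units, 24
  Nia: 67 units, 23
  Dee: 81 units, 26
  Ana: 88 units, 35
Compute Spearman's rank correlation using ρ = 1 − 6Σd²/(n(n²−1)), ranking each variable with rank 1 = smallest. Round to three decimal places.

0.600

Ranks of variable 1: 3, 1, 2, 4, 5
Ranks of variable 2: 1, 3, 2, 4, 5
d = r₁ − r₂: 2, -2, 0, 0, 0
d²: 4, 4, 0, 0, 0; Σd² = 8
ρ = 1 − 6·8/(5·24) = 1 − 48/120 = 0.600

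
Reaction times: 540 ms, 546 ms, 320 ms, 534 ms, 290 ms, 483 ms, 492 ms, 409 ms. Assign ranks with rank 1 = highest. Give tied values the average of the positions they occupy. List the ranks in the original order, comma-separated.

2, 1, 7, 3, 8, 5, 4, 6

Sorted (descending): 546, 540, 534, 492, 483, 409, 320, 290
No ties — each value takes its position as its rank.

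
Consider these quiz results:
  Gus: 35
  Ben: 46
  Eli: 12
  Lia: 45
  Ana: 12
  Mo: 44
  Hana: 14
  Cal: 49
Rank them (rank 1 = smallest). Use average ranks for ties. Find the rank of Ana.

1.5

Sorted (ascending): 12, 12, 14, 35, 44, 45, 46, 49
The 2 values of 12 occupy positions 1–2 → average rank (1+2)/2 = 1.5.
Ana has value 12 → rank 1.5.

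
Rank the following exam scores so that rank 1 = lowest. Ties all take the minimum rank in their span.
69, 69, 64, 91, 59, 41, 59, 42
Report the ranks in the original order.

Sorted (ascending): 41, 42, 59, 59, 64, 69, 69, 91
The 2 values of 59 occupy positions 3–4 → each gets rank 3.
The 2 values of 69 occupy positions 6–7 → each gets rank 6.

6, 6, 5, 8, 3, 1, 3, 2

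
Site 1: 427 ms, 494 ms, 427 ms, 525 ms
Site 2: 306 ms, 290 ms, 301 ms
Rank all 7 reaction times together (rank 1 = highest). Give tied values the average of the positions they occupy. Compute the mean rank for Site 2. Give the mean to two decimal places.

Sorted (descending): 525, 494, 427, 427, 306, 301, 290
The 2 values of 427 occupy positions 3–4 → average rank (3+4)/2 = 3.5.
Site 2 values → pooled ranks: 306→5, 290→7, 301→6
Mean rank = (5 + 7 + 6) / 3 = 6.00

6.00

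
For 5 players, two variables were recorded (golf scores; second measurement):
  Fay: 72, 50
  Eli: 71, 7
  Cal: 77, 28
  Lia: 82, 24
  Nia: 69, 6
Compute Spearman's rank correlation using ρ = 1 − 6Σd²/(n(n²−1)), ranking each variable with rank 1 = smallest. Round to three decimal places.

Ranks of variable 1: 3, 2, 4, 5, 1
Ranks of variable 2: 5, 2, 4, 3, 1
d = r₁ − r₂: -2, 0, 0, 2, 0
d²: 4, 0, 0, 4, 0; Σd² = 8
ρ = 1 − 6·8/(5·24) = 1 − 48/120 = 0.600

0.600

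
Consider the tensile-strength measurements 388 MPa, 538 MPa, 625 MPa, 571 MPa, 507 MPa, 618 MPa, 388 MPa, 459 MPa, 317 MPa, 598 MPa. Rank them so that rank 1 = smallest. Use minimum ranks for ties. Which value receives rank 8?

598

Sorted (ascending): 317, 388, 388, 459, 507, 538, 571, 598, 618, 625
The 2 values of 388 occupy positions 2–3 → each gets rank 2.
Rank 8 → value 598.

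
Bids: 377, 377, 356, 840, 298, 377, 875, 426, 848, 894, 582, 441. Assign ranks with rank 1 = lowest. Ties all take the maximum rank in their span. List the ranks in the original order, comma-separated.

5, 5, 2, 9, 1, 5, 11, 6, 10, 12, 8, 7

Sorted (ascending): 298, 356, 377, 377, 377, 426, 441, 582, 840, 848, 875, 894
The 3 values of 377 occupy positions 3–5 → each gets rank 5.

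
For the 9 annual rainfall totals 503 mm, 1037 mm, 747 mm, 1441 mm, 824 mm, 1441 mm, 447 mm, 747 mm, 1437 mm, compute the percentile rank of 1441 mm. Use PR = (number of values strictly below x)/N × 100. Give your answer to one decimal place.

N = 9.
Strictly below 1441: 7. Equal to 1441: 2.
PR = 7/9 × 100 = 77.8

77.8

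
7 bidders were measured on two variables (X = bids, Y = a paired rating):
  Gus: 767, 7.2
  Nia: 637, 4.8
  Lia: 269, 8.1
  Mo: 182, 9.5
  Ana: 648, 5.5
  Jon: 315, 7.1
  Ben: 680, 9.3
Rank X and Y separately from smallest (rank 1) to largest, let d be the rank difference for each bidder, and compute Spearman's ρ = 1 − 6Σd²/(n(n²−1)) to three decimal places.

-0.286

Ranks of variable 1: 7, 4, 2, 1, 5, 3, 6
Ranks of variable 2: 4, 1, 5, 7, 2, 3, 6
d = r₁ − r₂: 3, 3, -3, -6, 3, 0, 0
d²: 9, 9, 9, 36, 9, 0, 0; Σd² = 72
ρ = 1 − 6·72/(7·48) = 1 − 432/336 = -0.286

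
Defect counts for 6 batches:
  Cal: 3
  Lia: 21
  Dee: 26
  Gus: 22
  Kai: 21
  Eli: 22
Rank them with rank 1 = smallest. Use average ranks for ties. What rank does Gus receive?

4.5

Sorted (ascending): 3, 21, 21, 22, 22, 26
The 2 values of 21 occupy positions 2–3 → average rank (2+3)/2 = 2.5.
The 2 values of 22 occupy positions 4–5 → average rank (4+5)/2 = 4.5.
Gus has value 22 → rank 4.5.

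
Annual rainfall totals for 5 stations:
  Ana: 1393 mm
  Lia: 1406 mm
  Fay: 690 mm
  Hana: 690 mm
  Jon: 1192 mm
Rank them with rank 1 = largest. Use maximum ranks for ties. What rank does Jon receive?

3

Sorted (descending): 1406, 1393, 1192, 690, 690
The 2 values of 690 occupy positions 4–5 → each gets rank 5.
Jon has value 1192 mm → rank 3.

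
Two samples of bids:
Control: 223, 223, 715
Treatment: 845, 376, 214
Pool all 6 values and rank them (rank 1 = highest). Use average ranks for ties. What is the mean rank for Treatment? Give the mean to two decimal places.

3.33

Sorted (descending): 845, 715, 376, 223, 223, 214
The 2 values of 223 occupy positions 4–5 → average rank (4+5)/2 = 4.5.
Treatment values → pooled ranks: 845→1, 376→3, 214→6
Mean rank = (1 + 3 + 6) / 3 = 3.33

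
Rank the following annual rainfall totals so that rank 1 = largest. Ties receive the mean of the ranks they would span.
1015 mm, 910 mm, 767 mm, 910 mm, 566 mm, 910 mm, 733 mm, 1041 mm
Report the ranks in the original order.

2, 4, 6, 4, 8, 4, 7, 1

Sorted (descending): 1041, 1015, 910, 910, 910, 767, 733, 566
The 3 values of 910 occupy positions 3–5 → average rank 4.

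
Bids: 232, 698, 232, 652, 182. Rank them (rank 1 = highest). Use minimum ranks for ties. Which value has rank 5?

182

Sorted (descending): 698, 652, 232, 232, 182
The 2 values of 232 occupy positions 3–4 → each gets rank 3.
Rank 5 → value 182.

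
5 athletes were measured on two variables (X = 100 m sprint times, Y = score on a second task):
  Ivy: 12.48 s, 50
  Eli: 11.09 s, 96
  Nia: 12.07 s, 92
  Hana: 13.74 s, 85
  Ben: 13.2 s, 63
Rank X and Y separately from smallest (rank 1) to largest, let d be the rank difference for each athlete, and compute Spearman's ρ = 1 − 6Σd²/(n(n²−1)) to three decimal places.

Ranks of variable 1: 3, 1, 2, 5, 4
Ranks of variable 2: 1, 5, 4, 3, 2
d = r₁ − r₂: 2, -4, -2, 2, 2
d²: 4, 16, 4, 4, 4; Σd² = 32
ρ = 1 − 6·32/(5·24) = 1 − 192/120 = -0.600

-0.600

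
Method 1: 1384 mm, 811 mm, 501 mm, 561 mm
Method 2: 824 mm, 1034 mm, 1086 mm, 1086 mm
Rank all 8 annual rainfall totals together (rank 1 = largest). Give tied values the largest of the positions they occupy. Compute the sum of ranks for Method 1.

22

Sorted (descending): 1384, 1086, 1086, 1034, 824, 811, 561, 501
The 2 values of 1086 occupy positions 2–3 → each gets rank 3.
Method 1 values → pooled ranks: 1384→1, 811→6, 501→8, 561→7
Rank sum = 1 + 6 + 8 + 7 = 22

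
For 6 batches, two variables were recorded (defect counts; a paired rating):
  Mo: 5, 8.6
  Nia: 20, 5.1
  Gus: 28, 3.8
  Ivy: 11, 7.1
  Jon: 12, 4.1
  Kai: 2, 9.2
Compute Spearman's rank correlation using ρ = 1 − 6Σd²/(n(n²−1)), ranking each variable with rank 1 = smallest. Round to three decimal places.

Ranks of variable 1: 2, 5, 6, 3, 4, 1
Ranks of variable 2: 5, 3, 1, 4, 2, 6
d = r₁ − r₂: -3, 2, 5, -1, 2, -5
d²: 9, 4, 25, 1, 4, 25; Σd² = 68
ρ = 1 − 6·68/(6·35) = 1 − 408/210 = -0.943

-0.943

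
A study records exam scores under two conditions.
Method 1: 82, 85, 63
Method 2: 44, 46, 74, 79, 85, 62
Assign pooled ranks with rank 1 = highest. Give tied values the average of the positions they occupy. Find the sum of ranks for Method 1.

Sorted (descending): 85, 85, 82, 79, 74, 63, 62, 46, 44
The 2 values of 85 occupy positions 1–2 → average rank (1+2)/2 = 1.5.
Method 1 values → pooled ranks: 82→3, 85→1.5, 63→6
Rank sum = 3 + 1.5 + 6 = 10.5

10.5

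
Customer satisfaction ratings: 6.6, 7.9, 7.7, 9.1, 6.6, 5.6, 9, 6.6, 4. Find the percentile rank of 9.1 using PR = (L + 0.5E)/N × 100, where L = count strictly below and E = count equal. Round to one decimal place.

N = 9.
Strictly below 9.1: 8. Equal to 9.1: 1.
PR = (8 + 0.5·1)/9 × 100 = 94.4

94.4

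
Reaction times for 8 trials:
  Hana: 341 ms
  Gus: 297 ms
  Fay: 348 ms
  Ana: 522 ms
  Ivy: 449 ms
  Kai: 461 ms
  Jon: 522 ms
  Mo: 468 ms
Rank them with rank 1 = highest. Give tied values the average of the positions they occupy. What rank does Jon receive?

1.5

Sorted (descending): 522, 522, 468, 461, 449, 348, 341, 297
The 2 values of 522 occupy positions 1–2 → average rank (1+2)/2 = 1.5.
Jon has value 522 ms → rank 1.5.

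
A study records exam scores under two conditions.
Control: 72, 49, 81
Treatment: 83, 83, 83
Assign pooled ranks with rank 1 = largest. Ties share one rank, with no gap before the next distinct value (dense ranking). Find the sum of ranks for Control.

Sorted (descending): 83, 83, 83, 81, 72, 49
The 3 values of 83 share dense rank 1.
Remaining distinct values take the next consecutive integers.
Control values → pooled ranks: 72→3, 49→4, 81→2
Rank sum = 3 + 4 + 2 = 9

9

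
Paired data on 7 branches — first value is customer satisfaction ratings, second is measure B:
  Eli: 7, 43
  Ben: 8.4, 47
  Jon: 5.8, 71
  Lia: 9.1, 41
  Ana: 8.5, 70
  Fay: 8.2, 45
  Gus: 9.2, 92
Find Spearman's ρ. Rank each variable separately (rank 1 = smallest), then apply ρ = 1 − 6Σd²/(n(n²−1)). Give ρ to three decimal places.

0.107

Ranks of variable 1: 2, 4, 1, 6, 5, 3, 7
Ranks of variable 2: 2, 4, 6, 1, 5, 3, 7
d = r₁ − r₂: 0, 0, -5, 5, 0, 0, 0
d²: 0, 0, 25, 25, 0, 0, 0; Σd² = 50
ρ = 1 − 6·50/(7·48) = 1 − 300/336 = 0.107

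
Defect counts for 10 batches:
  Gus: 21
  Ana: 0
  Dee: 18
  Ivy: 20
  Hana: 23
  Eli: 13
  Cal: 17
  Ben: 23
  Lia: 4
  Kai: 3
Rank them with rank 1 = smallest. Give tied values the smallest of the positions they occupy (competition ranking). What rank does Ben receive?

Sorted (ascending): 0, 3, 4, 13, 17, 18, 20, 21, 23, 23
The 2 values of 23 occupy positions 9–10 → each gets rank 9.
Ben has value 23 → rank 9.

9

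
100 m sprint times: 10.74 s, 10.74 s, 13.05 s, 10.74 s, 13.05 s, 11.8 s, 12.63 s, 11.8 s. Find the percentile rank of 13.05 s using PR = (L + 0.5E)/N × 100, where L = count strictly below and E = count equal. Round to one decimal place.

N = 8.
Strictly below 13.05: 6. Equal to 13.05: 2.
PR = (6 + 0.5·2)/8 × 100 = 87.5

87.5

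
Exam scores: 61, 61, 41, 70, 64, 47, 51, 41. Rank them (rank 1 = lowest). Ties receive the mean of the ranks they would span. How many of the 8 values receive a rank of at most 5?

Sorted (ascending): 41, 41, 47, 51, 61, 61, 64, 70
The 2 values of 41 occupy positions 1–2 → average rank (1+2)/2 = 1.5.
The 2 values of 61 occupy positions 5–6 → average rank (5+6)/2 = 5.5.
Ranks ≤ 5: {1.5, 1.5, 3, 4} → 4 values.

4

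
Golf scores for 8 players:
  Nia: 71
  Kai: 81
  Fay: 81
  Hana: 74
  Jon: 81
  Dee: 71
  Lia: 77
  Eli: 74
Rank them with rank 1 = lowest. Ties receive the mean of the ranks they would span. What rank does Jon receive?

Sorted (ascending): 71, 71, 74, 74, 77, 81, 81, 81
The 2 values of 71 occupy positions 1–2 → average rank (1+2)/2 = 1.5.
The 2 values of 74 occupy positions 3–4 → average rank (3+4)/2 = 3.5.
The 3 values of 81 occupy positions 6–8 → average rank 7.
Jon has value 81 → rank 7.

7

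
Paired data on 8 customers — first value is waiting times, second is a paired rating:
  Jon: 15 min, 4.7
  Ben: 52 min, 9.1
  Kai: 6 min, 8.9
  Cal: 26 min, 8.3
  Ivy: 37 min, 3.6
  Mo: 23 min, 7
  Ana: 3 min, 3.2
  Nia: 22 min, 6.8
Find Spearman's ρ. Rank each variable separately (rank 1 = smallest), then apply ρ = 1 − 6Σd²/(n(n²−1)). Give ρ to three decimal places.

Ranks of variable 1: 3, 8, 2, 6, 7, 5, 1, 4
Ranks of variable 2: 3, 8, 7, 6, 2, 5, 1, 4
d = r₁ − r₂: 0, 0, -5, 0, 5, 0, 0, 0
d²: 0, 0, 25, 0, 25, 0, 0, 0; Σd² = 50
ρ = 1 − 6·50/(8·63) = 1 − 300/504 = 0.405

0.405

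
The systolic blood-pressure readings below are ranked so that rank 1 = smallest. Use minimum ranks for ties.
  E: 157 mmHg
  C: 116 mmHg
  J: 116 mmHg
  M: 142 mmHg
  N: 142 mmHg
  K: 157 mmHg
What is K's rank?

5

Sorted (ascending): 116, 116, 142, 142, 157, 157
The 2 values of 116 occupy positions 1–2 → each gets rank 1.
The 2 values of 142 occupy positions 3–4 → each gets rank 3.
The 2 values of 157 occupy positions 5–6 → each gets rank 5.
K has value 157 mmHg → rank 5.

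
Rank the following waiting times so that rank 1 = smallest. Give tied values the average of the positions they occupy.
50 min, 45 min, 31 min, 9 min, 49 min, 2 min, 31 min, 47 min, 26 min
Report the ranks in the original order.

Sorted (ascending): 2, 9, 26, 31, 31, 45, 47, 49, 50
The 2 values of 31 occupy positions 4–5 → average rank (4+5)/2 = 4.5.

9, 6, 4.5, 2, 8, 1, 4.5, 7, 3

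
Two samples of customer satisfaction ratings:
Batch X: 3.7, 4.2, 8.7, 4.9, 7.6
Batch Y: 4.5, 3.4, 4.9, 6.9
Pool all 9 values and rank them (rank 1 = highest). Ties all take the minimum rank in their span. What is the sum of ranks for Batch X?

Sorted (descending): 8.7, 7.6, 6.9, 4.9, 4.9, 4.5, 4.2, 3.7, 3.4
The 2 values of 4.9 occupy positions 4–5 → each gets rank 4.
Batch X values → pooled ranks: 3.7→8, 4.2→7, 8.7→1, 4.9→4, 7.6→2
Rank sum = 8 + 7 + 1 + 4 + 2 = 22

22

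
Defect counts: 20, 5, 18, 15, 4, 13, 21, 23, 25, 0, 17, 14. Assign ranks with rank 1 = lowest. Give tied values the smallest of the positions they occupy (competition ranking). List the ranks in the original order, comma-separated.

9, 3, 8, 6, 2, 4, 10, 11, 12, 1, 7, 5

Sorted (ascending): 0, 4, 5, 13, 14, 15, 17, 18, 20, 21, 23, 25
No ties — each value takes its position as its rank.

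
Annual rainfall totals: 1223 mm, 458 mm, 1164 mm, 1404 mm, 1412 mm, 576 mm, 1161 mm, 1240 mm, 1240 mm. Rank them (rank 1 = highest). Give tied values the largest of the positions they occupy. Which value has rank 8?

Sorted (descending): 1412, 1404, 1240, 1240, 1223, 1164, 1161, 576, 458
The 2 values of 1240 occupy positions 3–4 → each gets rank 4.
Rank 8 → value 576.

576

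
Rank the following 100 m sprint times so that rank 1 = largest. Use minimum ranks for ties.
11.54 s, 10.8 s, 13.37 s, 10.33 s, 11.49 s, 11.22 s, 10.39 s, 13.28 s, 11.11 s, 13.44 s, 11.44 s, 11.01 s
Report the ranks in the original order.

4, 10, 2, 12, 5, 7, 11, 3, 8, 1, 6, 9

Sorted (descending): 13.44, 13.37, 13.28, 11.54, 11.49, 11.44, 11.22, 11.11, 11.01, 10.8, 10.39, 10.33
No ties — each value takes its position as its rank.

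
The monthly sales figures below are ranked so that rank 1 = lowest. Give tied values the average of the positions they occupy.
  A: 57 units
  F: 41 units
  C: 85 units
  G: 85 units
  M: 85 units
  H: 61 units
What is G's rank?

5

Sorted (ascending): 41, 57, 61, 85, 85, 85
The 3 values of 85 occupy positions 4–6 → average rank 5.
G has value 85 units → rank 5.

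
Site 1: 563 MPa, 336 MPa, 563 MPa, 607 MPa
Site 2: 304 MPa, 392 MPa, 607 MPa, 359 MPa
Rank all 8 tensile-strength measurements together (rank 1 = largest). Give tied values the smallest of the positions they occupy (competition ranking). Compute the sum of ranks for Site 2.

20

Sorted (descending): 607, 607, 563, 563, 392, 359, 336, 304
The 2 values of 607 occupy positions 1–2 → each gets rank 1.
The 2 values of 563 occupy positions 3–4 → each gets rank 3.
Site 2 values → pooled ranks: 304→8, 392→5, 607→1, 359→6
Rank sum = 8 + 5 + 1 + 6 = 20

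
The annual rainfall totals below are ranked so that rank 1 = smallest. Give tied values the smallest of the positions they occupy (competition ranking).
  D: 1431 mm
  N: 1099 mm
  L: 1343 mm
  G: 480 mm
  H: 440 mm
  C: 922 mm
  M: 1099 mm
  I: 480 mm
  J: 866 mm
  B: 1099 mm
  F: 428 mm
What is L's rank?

Sorted (ascending): 428, 440, 480, 480, 866, 922, 1099, 1099, 1099, 1343, 1431
The 2 values of 480 occupy positions 3–4 → each gets rank 3.
The 3 values of 1099 occupy positions 7–9 → each gets rank 7.
L has value 1343 mm → rank 10.

10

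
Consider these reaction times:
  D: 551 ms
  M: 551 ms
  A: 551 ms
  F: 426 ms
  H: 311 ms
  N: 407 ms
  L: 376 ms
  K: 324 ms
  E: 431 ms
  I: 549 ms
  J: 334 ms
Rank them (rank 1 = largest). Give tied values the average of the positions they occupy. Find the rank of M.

2

Sorted (descending): 551, 551, 551, 549, 431, 426, 407, 376, 334, 324, 311
The 3 values of 551 occupy positions 1–3 → average rank 2.
M has value 551 ms → rank 2.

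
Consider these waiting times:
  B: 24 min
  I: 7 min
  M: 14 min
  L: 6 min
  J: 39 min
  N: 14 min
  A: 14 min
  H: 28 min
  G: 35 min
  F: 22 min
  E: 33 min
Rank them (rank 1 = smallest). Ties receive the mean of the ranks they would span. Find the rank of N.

4

Sorted (ascending): 6, 7, 14, 14, 14, 22, 24, 28, 33, 35, 39
The 3 values of 14 occupy positions 3–5 → average rank 4.
N has value 14 min → rank 4.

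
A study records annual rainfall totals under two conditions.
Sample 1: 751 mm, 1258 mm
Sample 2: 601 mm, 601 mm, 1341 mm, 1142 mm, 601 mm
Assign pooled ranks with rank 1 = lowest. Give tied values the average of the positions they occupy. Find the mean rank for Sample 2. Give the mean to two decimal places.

Sorted (ascending): 601, 601, 601, 751, 1142, 1258, 1341
The 3 values of 601 occupy positions 1–3 → average rank 2.
Sample 2 values → pooled ranks: 601→2, 601→2, 1341→7, 1142→5, 601→2
Mean rank = (2 + 2 + 7 + 5 + 2) / 5 = 3.60

3.60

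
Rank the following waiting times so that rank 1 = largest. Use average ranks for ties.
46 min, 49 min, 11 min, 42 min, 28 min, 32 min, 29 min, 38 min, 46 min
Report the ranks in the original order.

2.5, 1, 9, 4, 8, 6, 7, 5, 2.5

Sorted (descending): 49, 46, 46, 42, 38, 32, 29, 28, 11
The 2 values of 46 occupy positions 2–3 → average rank (2+3)/2 = 2.5.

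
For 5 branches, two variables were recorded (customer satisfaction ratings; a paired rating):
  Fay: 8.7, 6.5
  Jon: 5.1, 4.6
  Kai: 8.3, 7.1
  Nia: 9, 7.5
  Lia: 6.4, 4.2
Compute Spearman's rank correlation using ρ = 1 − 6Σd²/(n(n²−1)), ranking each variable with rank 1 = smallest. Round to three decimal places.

0.800

Ranks of variable 1: 4, 1, 3, 5, 2
Ranks of variable 2: 3, 2, 4, 5, 1
d = r₁ − r₂: 1, -1, -1, 0, 1
d²: 1, 1, 1, 0, 1; Σd² = 4
ρ = 1 − 6·4/(5·24) = 1 − 24/120 = 0.800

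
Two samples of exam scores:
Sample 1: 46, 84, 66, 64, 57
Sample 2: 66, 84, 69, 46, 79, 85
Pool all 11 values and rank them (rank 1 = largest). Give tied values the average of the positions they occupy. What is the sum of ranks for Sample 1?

36.5

Sorted (descending): 85, 84, 84, 79, 69, 66, 66, 64, 57, 46, 46
The 2 values of 84 occupy positions 2–3 → average rank (2+3)/2 = 2.5.
The 2 values of 66 occupy positions 6–7 → average rank (6+7)/2 = 6.5.
The 2 values of 46 occupy positions 10–11 → average rank (10+11)/2 = 10.5.
Sample 1 values → pooled ranks: 46→10.5, 84→2.5, 66→6.5, 64→8, 57→9
Rank sum = 10.5 + 2.5 + 6.5 + 8 + 9 = 36.5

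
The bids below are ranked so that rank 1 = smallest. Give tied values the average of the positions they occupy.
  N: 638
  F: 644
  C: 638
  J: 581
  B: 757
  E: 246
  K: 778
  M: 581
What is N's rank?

Sorted (ascending): 246, 581, 581, 638, 638, 644, 757, 778
The 2 values of 581 occupy positions 2–3 → average rank (2+3)/2 = 2.5.
The 2 values of 638 occupy positions 4–5 → average rank (4+5)/2 = 4.5.
N has value 638 → rank 4.5.

4.5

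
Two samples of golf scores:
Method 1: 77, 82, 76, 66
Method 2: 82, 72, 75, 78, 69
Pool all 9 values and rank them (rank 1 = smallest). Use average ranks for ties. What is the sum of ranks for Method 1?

20.5

Sorted (ascending): 66, 69, 72, 75, 76, 77, 78, 82, 82
The 2 values of 82 occupy positions 8–9 → average rank (8+9)/2 = 8.5.
Method 1 values → pooled ranks: 77→6, 82→8.5, 76→5, 66→1
Rank sum = 6 + 8.5 + 5 + 1 = 20.5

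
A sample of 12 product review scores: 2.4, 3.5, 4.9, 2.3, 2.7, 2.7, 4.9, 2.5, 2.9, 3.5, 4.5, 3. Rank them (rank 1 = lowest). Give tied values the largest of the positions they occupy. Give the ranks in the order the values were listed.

Sorted (ascending): 2.3, 2.4, 2.5, 2.7, 2.7, 2.9, 3, 3.5, 3.5, 4.5, 4.9, 4.9
The 2 values of 2.7 occupy positions 4–5 → each gets rank 5.
The 2 values of 3.5 occupy positions 8–9 → each gets rank 9.
The 2 values of 4.9 occupy positions 11–12 → each gets rank 12.

2, 9, 12, 1, 5, 5, 12, 3, 6, 9, 10, 7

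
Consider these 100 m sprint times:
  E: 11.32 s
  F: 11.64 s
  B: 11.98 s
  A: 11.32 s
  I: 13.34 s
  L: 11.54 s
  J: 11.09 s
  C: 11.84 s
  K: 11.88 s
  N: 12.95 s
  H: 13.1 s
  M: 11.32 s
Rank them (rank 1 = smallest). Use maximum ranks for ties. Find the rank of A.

4

Sorted (ascending): 11.09, 11.32, 11.32, 11.32, 11.54, 11.64, 11.84, 11.88, 11.98, 12.95, 13.1, 13.34
The 3 values of 11.32 occupy positions 2–4 → each gets rank 4.
A has value 11.32 s → rank 4.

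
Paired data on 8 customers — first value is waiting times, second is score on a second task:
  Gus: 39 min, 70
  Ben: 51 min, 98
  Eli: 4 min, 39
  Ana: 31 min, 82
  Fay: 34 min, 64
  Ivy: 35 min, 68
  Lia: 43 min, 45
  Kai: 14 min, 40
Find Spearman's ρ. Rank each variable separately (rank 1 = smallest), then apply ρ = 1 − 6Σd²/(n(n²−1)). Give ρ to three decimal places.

0.619

Ranks of variable 1: 6, 8, 1, 3, 4, 5, 7, 2
Ranks of variable 2: 6, 8, 1, 7, 4, 5, 3, 2
d = r₁ − r₂: 0, 0, 0, -4, 0, 0, 4, 0
d²: 0, 0, 0, 16, 0, 0, 16, 0; Σd² = 32
ρ = 1 − 6·32/(8·63) = 1 − 192/504 = 0.619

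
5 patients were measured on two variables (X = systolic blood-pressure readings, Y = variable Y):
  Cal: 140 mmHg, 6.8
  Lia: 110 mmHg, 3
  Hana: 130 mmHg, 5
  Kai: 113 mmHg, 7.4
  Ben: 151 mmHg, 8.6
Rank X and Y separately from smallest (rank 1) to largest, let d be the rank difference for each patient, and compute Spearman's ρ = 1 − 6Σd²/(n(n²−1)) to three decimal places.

0.700

Ranks of variable 1: 4, 1, 3, 2, 5
Ranks of variable 2: 3, 1, 2, 4, 5
d = r₁ − r₂: 1, 0, 1, -2, 0
d²: 1, 0, 1, 4, 0; Σd² = 6
ρ = 1 − 6·6/(5·24) = 1 − 36/120 = 0.700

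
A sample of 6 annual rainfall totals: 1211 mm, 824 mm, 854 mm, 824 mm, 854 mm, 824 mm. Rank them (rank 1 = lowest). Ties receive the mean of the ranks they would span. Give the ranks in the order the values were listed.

Sorted (ascending): 824, 824, 824, 854, 854, 1211
The 3 values of 824 occupy positions 1–3 → average rank 2.
The 2 values of 854 occupy positions 4–5 → average rank (4+5)/2 = 4.5.

6, 2, 4.5, 2, 4.5, 2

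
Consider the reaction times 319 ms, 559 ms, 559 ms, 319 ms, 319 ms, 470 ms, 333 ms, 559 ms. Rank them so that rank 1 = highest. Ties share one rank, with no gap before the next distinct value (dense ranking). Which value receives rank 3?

Sorted (descending): 559, 559, 559, 470, 333, 319, 319, 319
The 3 values of 559 share dense rank 1.
The 3 values of 319 share dense rank 4.
Remaining distinct values take the next consecutive integers.
Rank 3 → value 333.

333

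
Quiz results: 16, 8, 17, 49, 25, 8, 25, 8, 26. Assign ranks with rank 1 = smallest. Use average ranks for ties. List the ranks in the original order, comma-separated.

Sorted (ascending): 8, 8, 8, 16, 17, 25, 25, 26, 49
The 3 values of 8 occupy positions 1–3 → average rank 2.
The 2 values of 25 occupy positions 6–7 → average rank (6+7)/2 = 6.5.

4, 2, 5, 9, 6.5, 2, 6.5, 2, 8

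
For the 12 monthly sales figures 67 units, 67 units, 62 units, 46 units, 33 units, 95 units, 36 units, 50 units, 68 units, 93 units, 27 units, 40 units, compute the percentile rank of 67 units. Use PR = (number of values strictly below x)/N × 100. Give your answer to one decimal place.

N = 12.
Strictly below 67: 7. Equal to 67: 2.
PR = 7/12 × 100 = 58.3

58.3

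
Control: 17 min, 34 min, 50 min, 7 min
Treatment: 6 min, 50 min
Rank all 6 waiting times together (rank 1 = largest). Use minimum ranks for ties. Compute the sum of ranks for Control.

Sorted (descending): 50, 50, 34, 17, 7, 6
The 2 values of 50 occupy positions 1–2 → each gets rank 1.
Control values → pooled ranks: 17→4, 34→3, 50→1, 7→5
Rank sum = 4 + 3 + 1 + 5 = 13

13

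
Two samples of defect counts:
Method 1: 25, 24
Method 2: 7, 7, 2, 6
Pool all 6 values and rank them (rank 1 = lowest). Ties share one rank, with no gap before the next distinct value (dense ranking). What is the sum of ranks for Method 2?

Sorted (ascending): 2, 6, 7, 7, 24, 25
The 2 values of 7 share dense rank 3.
Remaining distinct values take the next consecutive integers.
Method 2 values → pooled ranks: 7→3, 7→3, 2→1, 6→2
Rank sum = 3 + 3 + 1 + 2 = 9

9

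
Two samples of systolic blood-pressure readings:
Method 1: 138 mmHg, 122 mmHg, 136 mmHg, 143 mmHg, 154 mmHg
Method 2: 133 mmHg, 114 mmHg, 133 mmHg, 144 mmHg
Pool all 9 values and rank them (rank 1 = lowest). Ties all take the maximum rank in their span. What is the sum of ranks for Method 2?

17

Sorted (ascending): 114, 122, 133, 133, 136, 138, 143, 144, 154
The 2 values of 133 occupy positions 3–4 → each gets rank 4.
Method 2 values → pooled ranks: 133→4, 114→1, 133→4, 144→8
Rank sum = 4 + 1 + 4 + 8 = 17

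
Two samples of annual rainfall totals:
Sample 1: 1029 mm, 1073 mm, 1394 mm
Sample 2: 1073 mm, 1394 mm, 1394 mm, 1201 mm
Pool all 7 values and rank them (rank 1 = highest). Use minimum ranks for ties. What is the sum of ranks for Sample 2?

11

Sorted (descending): 1394, 1394, 1394, 1201, 1073, 1073, 1029
The 3 values of 1394 occupy positions 1–3 → each gets rank 1.
The 2 values of 1073 occupy positions 5–6 → each gets rank 5.
Sample 2 values → pooled ranks: 1073→5, 1394→1, 1394→1, 1201→4
Rank sum = 5 + 1 + 1 + 4 = 11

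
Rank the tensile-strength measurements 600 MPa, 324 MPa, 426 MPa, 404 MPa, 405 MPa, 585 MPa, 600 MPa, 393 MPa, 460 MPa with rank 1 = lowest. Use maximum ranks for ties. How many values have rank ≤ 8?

Sorted (ascending): 324, 393, 404, 405, 426, 460, 585, 600, 600
The 2 values of 600 occupy positions 8–9 → each gets rank 9.
Ranks ≤ 8: {1, 2, 3, 4, 5, 6, 7} → 7 values.

7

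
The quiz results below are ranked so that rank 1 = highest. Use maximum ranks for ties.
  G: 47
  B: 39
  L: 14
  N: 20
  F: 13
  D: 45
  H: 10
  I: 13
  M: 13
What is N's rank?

4

Sorted (descending): 47, 45, 39, 20, 14, 13, 13, 13, 10
The 3 values of 13 occupy positions 6–8 → each gets rank 8.
N has value 20 → rank 4.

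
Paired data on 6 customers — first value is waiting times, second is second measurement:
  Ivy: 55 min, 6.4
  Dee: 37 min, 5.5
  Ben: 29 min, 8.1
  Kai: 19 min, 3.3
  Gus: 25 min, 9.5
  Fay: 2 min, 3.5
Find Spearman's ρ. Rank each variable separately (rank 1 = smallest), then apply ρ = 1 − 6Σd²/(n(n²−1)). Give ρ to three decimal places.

Ranks of variable 1: 6, 5, 4, 2, 3, 1
Ranks of variable 2: 4, 3, 5, 1, 6, 2
d = r₁ − r₂: 2, 2, -1, 1, -3, -1
d²: 4, 4, 1, 1, 9, 1; Σd² = 20
ρ = 1 − 6·20/(6·35) = 1 − 120/210 = 0.429

0.429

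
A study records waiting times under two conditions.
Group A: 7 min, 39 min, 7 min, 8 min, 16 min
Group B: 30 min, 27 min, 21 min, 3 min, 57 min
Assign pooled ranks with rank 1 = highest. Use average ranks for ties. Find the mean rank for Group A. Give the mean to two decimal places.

6.40

Sorted (descending): 57, 39, 30, 27, 21, 16, 8, 7, 7, 3
The 2 values of 7 occupy positions 8–9 → average rank (8+9)/2 = 8.5.
Group A values → pooled ranks: 7→8.5, 39→2, 7→8.5, 8→7, 16→6
Mean rank = (8.5 + 2 + 8.5 + 7 + 6) / 5 = 6.40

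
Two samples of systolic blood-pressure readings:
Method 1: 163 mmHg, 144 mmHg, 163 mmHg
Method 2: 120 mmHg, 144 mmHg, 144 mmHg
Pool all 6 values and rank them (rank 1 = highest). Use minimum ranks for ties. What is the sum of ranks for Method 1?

5

Sorted (descending): 163, 163, 144, 144, 144, 120
The 2 values of 163 occupy positions 1–2 → each gets rank 1.
The 3 values of 144 occupy positions 3–5 → each gets rank 3.
Method 1 values → pooled ranks: 163→1, 144→3, 163→1
Rank sum = 1 + 3 + 1 = 5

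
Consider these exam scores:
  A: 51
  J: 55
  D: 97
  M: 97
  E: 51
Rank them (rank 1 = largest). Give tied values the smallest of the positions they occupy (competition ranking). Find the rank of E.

4

Sorted (descending): 97, 97, 55, 51, 51
The 2 values of 97 occupy positions 1–2 → each gets rank 1.
The 2 values of 51 occupy positions 4–5 → each gets rank 4.
E has value 51 → rank 4.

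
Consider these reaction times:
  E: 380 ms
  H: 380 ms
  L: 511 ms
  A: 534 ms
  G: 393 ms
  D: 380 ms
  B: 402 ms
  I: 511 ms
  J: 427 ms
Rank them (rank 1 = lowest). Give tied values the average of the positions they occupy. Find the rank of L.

Sorted (ascending): 380, 380, 380, 393, 402, 427, 511, 511, 534
The 3 values of 380 occupy positions 1–3 → average rank 2.
The 2 values of 511 occupy positions 7–8 → average rank (7+8)/2 = 7.5.
L has value 511 ms → rank 7.5.

7.5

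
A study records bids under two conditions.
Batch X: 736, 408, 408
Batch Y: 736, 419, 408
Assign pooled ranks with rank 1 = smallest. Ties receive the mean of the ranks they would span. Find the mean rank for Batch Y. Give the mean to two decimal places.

Sorted (ascending): 408, 408, 408, 419, 736, 736
The 3 values of 408 occupy positions 1–3 → average rank 2.
The 2 values of 736 occupy positions 5–6 → average rank (5+6)/2 = 5.5.
Batch Y values → pooled ranks: 736→5.5, 419→4, 408→2
Mean rank = (5.5 + 4 + 2) / 3 = 3.83

3.83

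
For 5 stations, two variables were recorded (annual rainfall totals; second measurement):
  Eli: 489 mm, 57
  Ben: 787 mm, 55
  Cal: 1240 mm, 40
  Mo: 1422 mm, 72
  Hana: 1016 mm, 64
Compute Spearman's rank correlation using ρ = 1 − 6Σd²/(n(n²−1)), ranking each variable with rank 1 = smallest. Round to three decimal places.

Ranks of variable 1: 1, 2, 4, 5, 3
Ranks of variable 2: 3, 2, 1, 5, 4
d = r₁ − r₂: -2, 0, 3, 0, -1
d²: 4, 0, 9, 0, 1; Σd² = 14
ρ = 1 − 6·14/(5·24) = 1 − 84/120 = 0.300

0.300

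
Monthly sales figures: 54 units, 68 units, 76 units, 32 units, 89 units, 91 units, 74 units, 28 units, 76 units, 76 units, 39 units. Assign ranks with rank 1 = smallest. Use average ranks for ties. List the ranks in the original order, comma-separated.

Sorted (ascending): 28, 32, 39, 54, 68, 74, 76, 76, 76, 89, 91
The 3 values of 76 occupy positions 7–9 → average rank 8.

4, 5, 8, 2, 10, 11, 6, 1, 8, 8, 3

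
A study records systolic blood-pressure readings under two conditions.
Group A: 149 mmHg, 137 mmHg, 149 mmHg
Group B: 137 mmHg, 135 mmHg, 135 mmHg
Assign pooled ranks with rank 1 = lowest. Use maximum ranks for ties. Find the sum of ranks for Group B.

Sorted (ascending): 135, 135, 137, 137, 149, 149
The 2 values of 135 occupy positions 1–2 → each gets rank 2.
The 2 values of 137 occupy positions 3–4 → each gets rank 4.
The 2 values of 149 occupy positions 5–6 → each gets rank 6.
Group B values → pooled ranks: 137→4, 135→2, 135→2
Rank sum = 4 + 2 + 2 = 8

8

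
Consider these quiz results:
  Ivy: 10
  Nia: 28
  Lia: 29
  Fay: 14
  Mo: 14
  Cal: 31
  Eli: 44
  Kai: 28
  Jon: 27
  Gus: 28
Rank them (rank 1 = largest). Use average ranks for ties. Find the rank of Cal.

2

Sorted (descending): 44, 31, 29, 28, 28, 28, 27, 14, 14, 10
The 3 values of 28 occupy positions 4–6 → average rank 5.
The 2 values of 14 occupy positions 8–9 → average rank (8+9)/2 = 8.5.
Cal has value 31 → rank 2.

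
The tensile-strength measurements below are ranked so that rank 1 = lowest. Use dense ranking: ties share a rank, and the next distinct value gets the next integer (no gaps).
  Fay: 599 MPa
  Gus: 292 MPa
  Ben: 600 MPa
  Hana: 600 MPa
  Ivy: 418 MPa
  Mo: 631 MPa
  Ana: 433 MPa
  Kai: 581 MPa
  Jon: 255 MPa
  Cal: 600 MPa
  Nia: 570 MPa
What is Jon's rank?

Sorted (ascending): 255, 292, 418, 433, 570, 581, 599, 600, 600, 600, 631
The 3 values of 600 share dense rank 8.
Remaining distinct values take the next consecutive integers.
Jon has value 255 MPa → rank 1.

1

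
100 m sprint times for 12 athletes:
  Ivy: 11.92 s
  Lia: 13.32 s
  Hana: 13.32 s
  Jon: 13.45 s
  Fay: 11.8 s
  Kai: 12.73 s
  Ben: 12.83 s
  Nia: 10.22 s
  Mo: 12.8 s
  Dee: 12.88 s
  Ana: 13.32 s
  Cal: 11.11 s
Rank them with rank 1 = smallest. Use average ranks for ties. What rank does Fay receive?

3

Sorted (ascending): 10.22, 11.11, 11.8, 11.92, 12.73, 12.8, 12.83, 12.88, 13.32, 13.32, 13.32, 13.45
The 3 values of 13.32 occupy positions 9–11 → average rank 10.
Fay has value 11.8 s → rank 3.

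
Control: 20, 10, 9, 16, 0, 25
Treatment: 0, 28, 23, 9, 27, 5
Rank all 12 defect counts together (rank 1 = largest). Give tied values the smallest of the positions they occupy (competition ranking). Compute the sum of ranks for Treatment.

36

Sorted (descending): 28, 27, 25, 23, 20, 16, 10, 9, 9, 5, 0, 0
The 2 values of 9 occupy positions 8–9 → each gets rank 8.
The 2 values of 0 occupy positions 11–12 → each gets rank 11.
Treatment values → pooled ranks: 0→11, 28→1, 23→4, 9→8, 27→2, 5→10
Rank sum = 11 + 1 + 4 + 8 + 2 + 10 = 36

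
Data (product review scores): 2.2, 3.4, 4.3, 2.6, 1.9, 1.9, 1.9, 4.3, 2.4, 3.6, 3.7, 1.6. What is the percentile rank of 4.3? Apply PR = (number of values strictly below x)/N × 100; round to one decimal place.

83.3

N = 12.
Strictly below 4.3: 10. Equal to 4.3: 2.
PR = 10/12 × 100 = 83.3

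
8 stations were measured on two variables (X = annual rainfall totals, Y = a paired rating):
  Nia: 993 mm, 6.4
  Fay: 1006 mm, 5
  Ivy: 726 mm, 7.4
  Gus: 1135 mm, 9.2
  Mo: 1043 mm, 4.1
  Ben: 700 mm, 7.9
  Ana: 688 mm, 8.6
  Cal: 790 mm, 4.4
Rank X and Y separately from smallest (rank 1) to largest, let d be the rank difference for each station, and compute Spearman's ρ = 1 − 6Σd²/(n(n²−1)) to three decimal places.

Ranks of variable 1: 5, 6, 3, 8, 7, 2, 1, 4
Ranks of variable 2: 4, 3, 5, 8, 1, 6, 7, 2
d = r₁ − r₂: 1, 3, -2, 0, 6, -4, -6, 2
d²: 1, 9, 4, 0, 36, 16, 36, 4; Σd² = 106
ρ = 1 − 6·106/(8·63) = 1 − 636/504 = -0.262

-0.262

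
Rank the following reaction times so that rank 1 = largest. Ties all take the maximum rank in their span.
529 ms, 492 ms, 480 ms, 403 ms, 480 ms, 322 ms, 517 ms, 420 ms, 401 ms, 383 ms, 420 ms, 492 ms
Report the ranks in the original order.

1, 4, 6, 9, 6, 12, 2, 8, 10, 11, 8, 4

Sorted (descending): 529, 517, 492, 492, 480, 480, 420, 420, 403, 401, 383, 322
The 2 values of 492 occupy positions 3–4 → each gets rank 4.
The 2 values of 480 occupy positions 5–6 → each gets rank 6.
The 2 values of 420 occupy positions 7–8 → each gets rank 8.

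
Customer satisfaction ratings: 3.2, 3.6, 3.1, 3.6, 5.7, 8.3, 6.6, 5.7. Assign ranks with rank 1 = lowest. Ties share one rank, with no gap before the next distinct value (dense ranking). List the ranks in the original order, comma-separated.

Sorted (ascending): 3.1, 3.2, 3.6, 3.6, 5.7, 5.7, 6.6, 8.3
The 2 values of 3.6 share dense rank 3.
The 2 values of 5.7 share dense rank 4.
Remaining distinct values take the next consecutive integers.

2, 3, 1, 3, 4, 6, 5, 4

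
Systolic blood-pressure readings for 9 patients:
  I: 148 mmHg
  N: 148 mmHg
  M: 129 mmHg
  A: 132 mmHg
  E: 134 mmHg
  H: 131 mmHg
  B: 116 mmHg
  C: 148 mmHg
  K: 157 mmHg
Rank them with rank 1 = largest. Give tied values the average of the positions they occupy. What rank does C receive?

Sorted (descending): 157, 148, 148, 148, 134, 132, 131, 129, 116
The 3 values of 148 occupy positions 2–4 → average rank 3.
C has value 148 mmHg → rank 3.

3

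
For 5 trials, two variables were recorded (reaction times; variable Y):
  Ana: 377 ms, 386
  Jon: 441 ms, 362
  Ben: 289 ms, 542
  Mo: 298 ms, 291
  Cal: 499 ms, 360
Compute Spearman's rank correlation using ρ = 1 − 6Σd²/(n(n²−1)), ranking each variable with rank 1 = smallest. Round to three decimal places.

Ranks of variable 1: 3, 4, 1, 2, 5
Ranks of variable 2: 4, 3, 5, 1, 2
d = r₁ − r₂: -1, 1, -4, 1, 3
d²: 1, 1, 16, 1, 9; Σd² = 28
ρ = 1 − 6·28/(5·24) = 1 − 168/120 = -0.400

-0.400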